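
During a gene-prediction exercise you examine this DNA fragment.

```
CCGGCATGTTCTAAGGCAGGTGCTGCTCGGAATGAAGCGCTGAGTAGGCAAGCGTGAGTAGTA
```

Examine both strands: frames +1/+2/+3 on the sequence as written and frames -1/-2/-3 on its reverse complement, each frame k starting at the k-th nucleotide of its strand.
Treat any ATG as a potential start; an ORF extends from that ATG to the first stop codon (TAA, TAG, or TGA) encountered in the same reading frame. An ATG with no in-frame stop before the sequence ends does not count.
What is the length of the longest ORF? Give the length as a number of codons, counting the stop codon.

4

Reverse complement (5'→3'): TACTACTCACGCTTGCCTACTCAGCGCTTCATTCCGAGCAGCACCTGCCTTAGAACATGCCGG
Frame +1: CCG GCA TGT TCT AAG GCA GGT GCT GCT CGG AAT GAA GCG CTG AGT AGG CAA GCG TGA GTA GTA — no ATG→stop ORF.
Frame +2: CGG CAT GTT CTA AGG CAG GTG CTG CTC GGA ATG AAG CGC TGA GTA GGC AAG CGT GAG TAG — ATG at 32, stop TGA at 41 → 12 nt.
Frame +3: GGC ATG TTC TAA GGC AGG TGC TGC TCG GAA TGA AGC GCT GAG TAG GCA AGC GTG AGT AGT — ATG at 6, stop TAA at 12 → 9 nt.
Frame -1: TAC TAC TCA CGC TTG CCT ACT CAG CGC TTC ATT CCG AGC AGC ACC TGC CTT AGA ACA TGC CGG — no ATG→stop ORF.
Frame -2: ACT ACT CAC GCT TGC CTA CTC AGC GCT TCA TTC CGA GCA GCA CCT GCC TTA GAA CAT GCC — no ATG→stop ORF.
Frame -3: CTA CTC ACG CTT GCC TAC TCA GCG CTT CAT TCC GAG CAG CAC CTG CCT TAG AAC ATG CCG — no ATG→stop ORF.
Longest: frame +2, positions 32–43, 12 nt = 4 codons = 3 aa. → 4 codons.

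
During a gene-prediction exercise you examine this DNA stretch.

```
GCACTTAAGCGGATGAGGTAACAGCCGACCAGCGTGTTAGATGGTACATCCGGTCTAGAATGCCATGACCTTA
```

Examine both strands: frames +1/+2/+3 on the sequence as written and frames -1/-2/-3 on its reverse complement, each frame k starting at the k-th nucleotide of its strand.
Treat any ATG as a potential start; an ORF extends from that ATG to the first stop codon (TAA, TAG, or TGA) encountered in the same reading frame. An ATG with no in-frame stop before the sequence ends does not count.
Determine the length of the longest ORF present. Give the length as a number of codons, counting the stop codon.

Reverse complement (5'→3'): TAAGGTCATGGCATTCTAGACCGGATGTACCATCTAACACGCTGGTCGGCTGTTACCTCATCCGCTTAAGTGC
Frame +1: GCA CTT AAG CGG ATG AGG TAA CAG CCG ACC AGC GTG TTA GAT GGT ACA TCC GGT CTA GAA TGC CAT GAC CTT — ATG at 13, stop TAA at 19 → 9 nt.
Frame +2: CAC TTA AGC GGA TGA GGT AAC AGC CGA CCA GCG TGT TAG ATG GTA CAT CCG GTC TAG AAT GCC ATG ACC TTA — ATG at 41, stop TAG at 56 → 18 nt.
Frame +3: ACT TAA GCG GAT GAG GTA ACA GCC GAC CAG CGT GTT AGA TGG TAC ATC CGG TCT AGA ATG CCA TGA CCT — ATG at 60, stop TGA at 66 → 9 nt.
Frame -1: TAA GGT CAT GGC ATT CTA GAC CGG ATG TAC CAT CTA ACA CGC TGG TCG GCT GTT ACC TCA TCC GCT TAA GTG — ATG at 25, stop TAA at 67 → 45 nt.
Frame -2: AAG GTC ATG GCA TTC TAG ACC GGA TGT ACC ATC TAA CAC GCT GGT CGG CTG TTA CCT CAT CCG CTT AAG TGC — ATG at 8, stop TAG at 17 → 12 nt.
Frame -3: AGG TCA TGG CAT TCT AGA CCG GAT GTA CCA TCT AAC ACG CTG GTC GGC TGT TAC CTC ATC CGC TTA AGT — no ATG→stop ORF.
Longest: frame -1, positions 25–69, 45 nt = 15 codons = 14 aa. → 15 codons.

15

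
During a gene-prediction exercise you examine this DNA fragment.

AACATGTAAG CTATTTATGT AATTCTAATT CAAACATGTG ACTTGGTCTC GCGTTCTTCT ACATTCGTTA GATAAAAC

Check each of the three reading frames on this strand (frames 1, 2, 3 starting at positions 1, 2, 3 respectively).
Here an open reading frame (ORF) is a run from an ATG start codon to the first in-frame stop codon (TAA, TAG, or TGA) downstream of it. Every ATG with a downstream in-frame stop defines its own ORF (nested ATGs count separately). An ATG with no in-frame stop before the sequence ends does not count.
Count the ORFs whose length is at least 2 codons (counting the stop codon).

Frame 1: AAC ATG TAA GCT ATT TAT GTA ATT CTA ATT CAA ACA TGT GAC TTG GTC TCG CGT TCT TCT ACA TTC GTT AGA TAA AAC — ATG at 4, stop TAA at 7 → 6 nt.
Frame 2: ACA TGT AAG CTA TTT ATG TAA TTC TAA TTC AAA CAT GTG ACT TGG TCT CGC GTT CTT CTA CAT TCG TTA GAT AAA — ATG at 17, stop TAA at 20 → 6 nt.
Frame 3: CAT GTA AGC TAT TTA TGT AAT TCT AAT TCA AAC ATG TGA CTT GGT CTC GCG TTC TTC TAC ATT CGT TAG ATA AAA — ATG at 36, stop TGA at 39 → 6 nt.
ORFs ≥ 2 codons: frame 1 4–9 (2 codons), frame 2 17–22 (2 codons), frame 3 36–41 (2 codons). Count = 3.

3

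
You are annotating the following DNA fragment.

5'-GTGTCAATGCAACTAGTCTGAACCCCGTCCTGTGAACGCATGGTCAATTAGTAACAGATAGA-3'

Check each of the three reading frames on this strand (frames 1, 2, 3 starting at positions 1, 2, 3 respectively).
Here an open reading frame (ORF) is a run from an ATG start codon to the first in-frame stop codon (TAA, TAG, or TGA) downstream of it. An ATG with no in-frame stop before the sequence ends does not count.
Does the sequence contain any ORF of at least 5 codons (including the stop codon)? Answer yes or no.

Frame 1: GTG TCA ATG CAA CTA GTC TGA ACC CCG TCC TGT GAA CGC ATG GTC AAT TAG TAA CAG ATA — ATG at 7, stop TGA at 19 → 15 nt; ATG at 40, stop TAG at 49 → 12 nt.
Frame 2: TGT CAA TGC AAC TAG TCT GAA CCC CGT CCT GTG AAC GCA TGG TCA ATT AGT AAC AGA TAG — no ATG→stop ORF.
Frame 3: GTC AAT GCA ACT AGT CTG AAC CCC GTC CTG TGA ACG CAT GGT CAA TTA GTA ACA GAT AGA — no ATG→stop ORF.
Frame 1 has an ORF of 5 codons (positions 7–21) ≥ 5, so yes.

yes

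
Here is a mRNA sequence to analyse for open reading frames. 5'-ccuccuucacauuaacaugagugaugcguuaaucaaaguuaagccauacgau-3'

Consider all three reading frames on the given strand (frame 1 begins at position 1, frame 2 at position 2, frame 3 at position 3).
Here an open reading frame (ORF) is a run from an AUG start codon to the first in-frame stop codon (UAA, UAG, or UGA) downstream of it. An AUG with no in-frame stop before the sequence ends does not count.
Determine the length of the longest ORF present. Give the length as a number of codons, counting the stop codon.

3

Frame 1: CCU CCU UCA CAU UAA CAU GAG UGA UGC GUU AAU CAA AGU UAA GCC AUA CGA — no AUG→stop ORF.
Frame 2: CUC CUU CAC AUU AAC AUG AGU GAU GCG UUA AUC AAA GUU AAG CCA UAC GAU — no AUG→stop ORF.
Frame 3: UCC UUC ACA UUA ACA UGA GUG AUG CGU UAA UCA AAG UUA AGC CAU ACG — AUG at 24, stop UAA at 30 → 9 nt.
Longest: frame 3, positions 24–32, 9 nt = 3 codons = 2 aa. → 3 codons.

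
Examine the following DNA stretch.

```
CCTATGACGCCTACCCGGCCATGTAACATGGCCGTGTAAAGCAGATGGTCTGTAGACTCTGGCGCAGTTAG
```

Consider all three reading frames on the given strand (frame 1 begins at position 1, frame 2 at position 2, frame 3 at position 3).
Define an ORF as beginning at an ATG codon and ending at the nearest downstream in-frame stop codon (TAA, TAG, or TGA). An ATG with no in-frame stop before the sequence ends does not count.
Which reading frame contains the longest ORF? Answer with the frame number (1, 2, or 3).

Frame 1: CCT ATG ACG CCT ACC CGG CCA TGT AAC ATG GCC GTG TAA AGC AGA TGG TCT GTA GAC TCT GGC GCA GTT — ATG at 4, stop TAA at 37 → 36 nt; ATG at 28, stop TAA at 37 → 12 nt.
Frame 2: CTA TGA CGC CTA CCC GGC CAT GTA ACA TGG CCG TGT AAA GCA GAT GGT CTG TAG ACT CTG GCG CAG TTA — no ATG→stop ORF.
Frame 3: TAT GAC GCC TAC CCG GCC ATG TAA CAT GGC CGT GTA AAG CAG ATG GTC TGT AGA CTC TGG CGC AGT TAG — ATG at 21, stop TAA at 24 → 6 nt; ATG at 45, stop TAG at 69 → 27 nt.
Longest ORF is 36 nt in frame 1 (positions 4–39).

1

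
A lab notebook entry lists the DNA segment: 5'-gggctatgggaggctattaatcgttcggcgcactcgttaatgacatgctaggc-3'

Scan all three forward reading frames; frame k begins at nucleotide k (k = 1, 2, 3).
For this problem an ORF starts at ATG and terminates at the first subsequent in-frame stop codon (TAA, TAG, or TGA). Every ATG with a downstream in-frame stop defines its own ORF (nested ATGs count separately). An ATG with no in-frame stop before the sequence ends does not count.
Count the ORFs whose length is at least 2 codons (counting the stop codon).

2

Frame 1: GGG CTA TGG GAG GCT ATT AAT CGT TCG GCG CAC TCG TTA ATG ACA TGC TAG — ATG at 40, stop TAG at 49 → 12 nt.
Frame 2: GGC TAT GGG AGG CTA TTA ATC GTT CGG CGC ACT CGT TAA TGA CAT GCT AGG — no ATG→stop ORF.
Frame 3: GCT ATG GGA GGC TAT TAA TCG TTC GGC GCA CTC GTT AAT GAC ATG CTA GGC — ATG at 6, stop TAA at 18 → 15 nt.
ORFs ≥ 2 codons: frame 1 40–51 (4 codons), frame 3 6–20 (5 codons). Count = 2.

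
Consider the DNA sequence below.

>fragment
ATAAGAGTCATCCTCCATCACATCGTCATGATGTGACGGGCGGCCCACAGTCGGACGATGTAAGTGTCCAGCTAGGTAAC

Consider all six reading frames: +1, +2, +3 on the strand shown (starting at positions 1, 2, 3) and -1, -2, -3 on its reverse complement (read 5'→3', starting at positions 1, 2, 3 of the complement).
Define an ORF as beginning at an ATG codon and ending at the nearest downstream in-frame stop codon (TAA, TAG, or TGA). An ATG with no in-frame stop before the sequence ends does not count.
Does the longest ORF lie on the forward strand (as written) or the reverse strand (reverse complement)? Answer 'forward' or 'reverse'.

reverse

Reverse complement (5'→3'): GTTACCTAGCTGGACACTTACATCGTCCGACTGTGGGCCGCCCGTCACATCATGACGATGTGATGGAGGATGACTCTTAT
Frame +1: ATA AGA GTC ATC CTC CAT CAC ATC GTC ATG ATG TGA CGG GCG GCC CAC AGT CGG ACG ATG TAA GTG TCC AGC TAG GTA — ATG at 28, stop TGA at 34 → 9 nt; ATG at 31, stop TGA at 34 → 6 nt; ATG at 58, stop TAA at 61 → 6 nt.
Frame +2: TAA GAG TCA TCC TCC ATC ACA TCG TCA TGA TGT GAC GGG CGG CCC ACA GTC GGA CGA TGT AAG TGT CCA GCT AGG TAA — no ATG→stop ORF.
Frame +3: AAG AGT CAT CCT CCA TCA CAT CGT CAT GAT GTG ACG GGC GGC CCA CAG TCG GAC GAT GTA AGT GTC CAG CTA GGT AAC — no ATG→stop ORF.
Frame -1: GTT ACC TAG CTG GAC ACT TAC ATC GTC CGA CTG TGG GCC GCC CGT CAC ATC ATG ACG ATG TGA TGG AGG ATG ACT CTT — ATG at 52, stop TGA at 61 → 12 nt; ATG at 58, stop TGA at 61 → 6 nt.
Frame -2: TTA CCT AGC TGG ACA CTT ACA TCG TCC GAC TGT GGG CCG CCC GTC ACA TCA TGA CGA TGT GAT GGA GGA TGA CTC TTA — no ATG→stop ORF.
Frame -3: TAC CTA GCT GGA CAC TTA CAT CGT CCG ACT GTG GGC CGC CCG TCA CAT CAT GAC GAT GTG ATG GAG GAT GAC TCT TAT — no ATG→stop ORF.
Forward-strand max 9 nt; reverse-strand max 12 nt. The reverse strand has the longer ORF.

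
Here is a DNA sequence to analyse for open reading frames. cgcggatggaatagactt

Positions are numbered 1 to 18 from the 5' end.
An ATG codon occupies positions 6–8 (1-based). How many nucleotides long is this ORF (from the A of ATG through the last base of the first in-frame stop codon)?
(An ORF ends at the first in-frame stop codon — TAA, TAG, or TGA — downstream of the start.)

9

Codons from position 6: ATG (6–8), GAA (9–11), TAG (12–14).
TAG is the first in-frame stop; ORF spans 6–14, 9 nucleotides.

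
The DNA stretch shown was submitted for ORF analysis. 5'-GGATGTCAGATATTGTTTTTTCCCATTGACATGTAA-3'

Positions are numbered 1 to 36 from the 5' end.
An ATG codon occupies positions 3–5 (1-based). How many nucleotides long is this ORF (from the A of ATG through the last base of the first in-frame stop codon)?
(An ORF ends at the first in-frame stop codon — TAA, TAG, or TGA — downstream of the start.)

Codons from position 3: ATG (3–5), TCA (6–8), GAT (9–11), ATT (12–14), GTT (15–17), TTT (18–20), TCC (21–23), CAT (24–26), TGA (27–29).
TGA is the first in-frame stop; ORF spans 3–29, 27 nucleotides.

27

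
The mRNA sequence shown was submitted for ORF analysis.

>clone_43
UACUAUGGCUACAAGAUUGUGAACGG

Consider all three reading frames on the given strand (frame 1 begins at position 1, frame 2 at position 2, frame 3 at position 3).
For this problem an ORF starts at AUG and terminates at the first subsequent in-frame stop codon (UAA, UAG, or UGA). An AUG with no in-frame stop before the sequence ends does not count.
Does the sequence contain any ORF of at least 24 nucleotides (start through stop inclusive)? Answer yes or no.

Frame 1: UAC UAU GGC UAC AAG AUU GUG AAC — no AUG→stop ORF.
Frame 2: ACU AUG GCU ACA AGA UUG UGA ACG — AUG at 5, stop UGA at 20 → 18 nt.
Frame 3: CUA UGG CUA CAA GAU UGU GAA CGG — no AUG→stop ORF.
Largest ORF found is 18 nucleotides < 24, so no.

no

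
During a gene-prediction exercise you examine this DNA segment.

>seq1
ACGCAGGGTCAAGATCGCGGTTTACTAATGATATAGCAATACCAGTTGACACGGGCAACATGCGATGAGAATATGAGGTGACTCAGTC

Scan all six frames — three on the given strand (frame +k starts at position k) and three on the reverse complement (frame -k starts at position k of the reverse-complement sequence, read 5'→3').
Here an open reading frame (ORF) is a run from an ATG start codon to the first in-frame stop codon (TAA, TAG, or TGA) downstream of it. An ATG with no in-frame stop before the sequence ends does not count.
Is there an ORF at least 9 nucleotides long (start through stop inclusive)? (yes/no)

yes

Reverse complement (5'→3'): GACTGAGTCACCTCATATTCTCATCGCATGTTGCCCGTGTCAACTGGTATTGCTATATCATTAGTAAACCGCGATCTTGACCCTGCGT
Frame +1: ACG CAG GGT CAA GAT CGC GGT TTA CTA ATG ATA TAG CAA TAC CAG TTG ACA CGG GCA ACA TGC GAT GAG AAT ATG AGG TGA CTC AGT — ATG at 28, stop TAG at 34 → 9 nt; ATG at 73, stop TGA at 79 → 9 nt.
Frame +2: CGC AGG GTC AAG ATC GCG GTT TAC TAA TGA TAT AGC AAT ACC AGT TGA CAC GGG CAA CAT GCG ATG AGA ATA TGA GGT GAC TCA GTC — ATG at 65, stop TGA at 74 → 12 nt.
Frame +3: GCA GGG TCA AGA TCG CGG TTT ACT AAT GAT ATA GCA ATA CCA GTT GAC ACG GGC AAC ATG CGA TGA GAA TAT GAG GTG ACT CAG — ATG at 60, stop TGA at 66 → 9 nt.
Frame -1: GAC TGA GTC ACC TCA TAT TCT CAT CGC ATG TTG CCC GTG TCA ACT GGT ATT GCT ATA TCA TTA GTA AAC CGC GAT CTT GAC CCT GCG — no ATG→stop ORF.
Frame -2: ACT GAG TCA CCT CAT ATT CTC ATC GCA TGT TGC CCG TGT CAA CTG GTA TTG CTA TAT CAT TAG TAA ACC GCG ATC TTG ACC CTG CGT — no ATG→stop ORF.
Frame -3: CTG AGT CAC CTC ATA TTC TCA TCG CAT GTT GCC CGT GTC AAC TGG TAT TGC TAT ATC ATT AGT AAA CCG CGA TCT TGA CCC TGC — no ATG→stop ORF.
Frame +1 has an ORF of 9 nucleotides (positions 28–36) ≥ 9, so yes.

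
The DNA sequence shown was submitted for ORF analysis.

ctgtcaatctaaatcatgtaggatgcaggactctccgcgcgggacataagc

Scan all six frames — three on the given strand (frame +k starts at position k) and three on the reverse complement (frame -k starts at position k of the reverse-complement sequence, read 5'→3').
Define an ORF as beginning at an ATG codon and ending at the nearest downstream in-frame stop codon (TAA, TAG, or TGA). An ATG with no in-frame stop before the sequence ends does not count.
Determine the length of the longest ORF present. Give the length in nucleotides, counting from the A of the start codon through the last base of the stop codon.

Reverse complement (5'→3'): GCTTATGTCCCGCGCGGAGAGTCCTGCATCCTACATGATTTAGATTGACAG
Frame +1: CTG TCA ATC TAA ATC ATG TAG GAT GCA GGA CTC TCC GCG CGG GAC ATA AGC — ATG at 16, stop TAG at 19 → 6 nt.
Frame +2: TGT CAA TCT AAA TCA TGT AGG ATG CAG GAC TCT CCG CGC GGG ACA TAA — ATG at 23, stop TAA at 47 → 27 nt.
Frame +3: GTC AAT CTA AAT CAT GTA GGA TGC AGG ACT CTC CGC GCG GGA CAT AAG — no ATG→stop ORF.
Frame -1: GCT TAT GTC CCG CGC GGA GAG TCC TGC ATC CTA CAT GAT TTA GAT TGA CAG — no ATG→stop ORF.
Frame -2: CTT ATG TCC CGC GCG GAG AGT CCT GCA TCC TAC ATG ATT TAG ATT GAC — ATG at 5, stop TAG at 41 → 39 nt; ATG at 35, stop TAG at 41 → 9 nt.
Frame -3: TTA TGT CCC GCG CGG AGA GTC CTG CAT CCT ACA TGA TTT AGA TTG ACA — no ATG→stop ORF.
Longest: frame -2, positions 5–43, 39 nt = 13 codons = 12 aa. → 39 nucleotides.

39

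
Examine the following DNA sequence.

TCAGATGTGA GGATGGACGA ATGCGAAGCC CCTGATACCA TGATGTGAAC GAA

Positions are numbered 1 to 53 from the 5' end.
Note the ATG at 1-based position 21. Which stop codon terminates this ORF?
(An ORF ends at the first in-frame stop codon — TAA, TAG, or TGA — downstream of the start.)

Codons from position 21: ATG (21–23), CGA (24–26), AGC (27–29), CCC (30–32), TGA (33–35).
The first in-frame stop codon is TGA.

TGA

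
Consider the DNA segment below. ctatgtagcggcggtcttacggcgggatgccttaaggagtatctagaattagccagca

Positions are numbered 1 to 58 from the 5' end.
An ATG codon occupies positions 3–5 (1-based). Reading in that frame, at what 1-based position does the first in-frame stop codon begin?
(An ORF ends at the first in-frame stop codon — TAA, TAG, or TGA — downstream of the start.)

6

Codons from position 3: ATG (3–5), TAG (6–8).
TAG is a stop codon; it begins at position 6.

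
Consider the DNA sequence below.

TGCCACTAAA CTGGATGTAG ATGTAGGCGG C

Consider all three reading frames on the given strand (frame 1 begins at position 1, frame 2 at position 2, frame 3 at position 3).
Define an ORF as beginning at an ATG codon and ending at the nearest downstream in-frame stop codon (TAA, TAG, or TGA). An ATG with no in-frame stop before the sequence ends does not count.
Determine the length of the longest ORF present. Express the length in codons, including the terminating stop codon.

2

Frame 1: TGC CAC TAA ACT GGA TGT AGA TGT AGG CGG — no ATG→stop ORF.
Frame 2: GCC ACT AAA CTG GAT GTA GAT GTA GGC GGC — no ATG→stop ORF.
Frame 3: CCA CTA AAC TGG ATG TAG ATG TAG GCG — ATG at 15, stop TAG at 18 → 6 nt; ATG at 21, stop TAG at 24 → 6 nt.
Longest: frame 3, positions 15–20, 6 nt = 2 codons = 1 aa. → 2 codons.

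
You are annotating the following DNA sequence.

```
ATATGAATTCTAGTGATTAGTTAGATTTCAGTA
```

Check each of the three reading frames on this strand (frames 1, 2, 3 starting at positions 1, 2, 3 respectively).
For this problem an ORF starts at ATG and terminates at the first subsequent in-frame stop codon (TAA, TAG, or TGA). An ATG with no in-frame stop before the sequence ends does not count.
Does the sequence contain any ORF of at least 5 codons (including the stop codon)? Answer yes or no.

Frame 1: ATA TGA ATT CTA GTG ATT AGT TAG ATT TCA GTA — no ATG→stop ORF.
Frame 2: TAT GAA TTC TAG TGA TTA GTT AGA TTT CAG — no ATG→stop ORF.
Frame 3: ATG AAT TCT AGT GAT TAG TTA GAT TTC AGT — ATG at 3, stop TAG at 18 → 18 nt.
Frame 3 has an ORF of 6 codons (positions 3–20) ≥ 5, so yes.

yes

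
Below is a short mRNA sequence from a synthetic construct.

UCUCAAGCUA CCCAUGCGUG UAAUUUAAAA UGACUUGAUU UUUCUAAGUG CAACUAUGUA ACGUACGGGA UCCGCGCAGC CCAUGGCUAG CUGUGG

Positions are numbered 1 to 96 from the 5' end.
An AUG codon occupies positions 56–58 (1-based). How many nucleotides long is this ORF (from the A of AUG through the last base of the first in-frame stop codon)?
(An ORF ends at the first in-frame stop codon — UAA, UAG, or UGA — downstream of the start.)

6

Codons from position 56: AUG (56–58), UAA (59–61).
UAA is the first in-frame stop; ORF spans 56–61, 6 nucleotides.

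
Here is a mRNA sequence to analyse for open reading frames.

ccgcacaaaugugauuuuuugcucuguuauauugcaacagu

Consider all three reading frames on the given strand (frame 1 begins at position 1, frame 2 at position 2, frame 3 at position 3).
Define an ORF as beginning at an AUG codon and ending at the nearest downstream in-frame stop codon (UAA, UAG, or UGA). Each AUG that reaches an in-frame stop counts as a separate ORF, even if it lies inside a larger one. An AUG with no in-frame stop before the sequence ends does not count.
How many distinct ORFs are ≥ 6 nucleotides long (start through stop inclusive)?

1

Frame 1: CCG CAC AAA UGU GAU UUU UUG CUC UGU UAU AUU GCA ACA — no AUG→stop ORF.
Frame 2: CGC ACA AAU GUG AUU UUU UGC UCU GUU AUA UUG CAA CAG — no AUG→stop ORF.
Frame 3: GCA CAA AUG UGA UUU UUU GCU CUG UUA UAU UGC AAC AGU — AUG at 9, stop UGA at 12 → 6 nt.
ORFs ≥ 6 nucleotides: frame 3 9–14 (6 nucleotides). Count = 1.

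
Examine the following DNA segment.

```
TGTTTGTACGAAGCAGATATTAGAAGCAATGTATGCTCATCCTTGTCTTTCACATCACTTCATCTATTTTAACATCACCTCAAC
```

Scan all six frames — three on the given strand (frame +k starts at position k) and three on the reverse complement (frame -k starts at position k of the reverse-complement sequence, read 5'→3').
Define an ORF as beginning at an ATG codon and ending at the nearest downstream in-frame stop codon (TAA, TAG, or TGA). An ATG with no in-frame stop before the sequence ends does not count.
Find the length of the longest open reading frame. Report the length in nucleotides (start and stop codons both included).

Reverse complement (5'→3'): GTTGAGGTGATGTTAAAATAGATGAAGTGATGTGAAAGACAAGGATGAGCATACATTGCTTCTAATATCTGCTTCGTACAAACA
Frame +1: TGT TTG TAC GAA GCA GAT ATT AGA AGC AAT GTA TGC TCA TCC TTG TCT TTC ACA TCA CTT CAT CTA TTT TAA CAT CAC CTC AAC — no ATG→stop ORF.
Frame +2: GTT TGT ACG AAG CAG ATA TTA GAA GCA ATG TAT GCT CAT CCT TGT CTT TCA CAT CAC TTC ATC TAT TTT AAC ATC ACC TCA — no ATG→stop ORF.
Frame +3: TTT GTA CGA AGC AGA TAT TAG AAG CAA TGT ATG CTC ATC CTT GTC TTT CAC ATC ACT TCA TCT ATT TTA ACA TCA CCT CAA — no ATG→stop ORF.
Frame -1: GTT GAG GTG ATG TTA AAA TAG ATG AAG TGA TGT GAA AGA CAA GGA TGA GCA TAC ATT GCT TCT AAT ATC TGC TTC GTA CAA ACA — ATG at 10, stop TAG at 19 → 12 nt; ATG at 22, stop TGA at 28 → 9 nt.
Frame -2: TTG AGG TGA TGT TAA AAT AGA TGA AGT GAT GTG AAA GAC AAG GAT GAG CAT ACA TTG CTT CTA ATA TCT GCT TCG TAC AAA — no ATG→stop ORF.
Frame -3: TGA GGT GAT GTT AAA ATA GAT GAA GTG ATG TGA AAG ACA AGG ATG AGC ATA CAT TGC TTC TAA TAT CTG CTT CGT ACA AAC — ATG at 30, stop TGA at 33 → 6 nt; ATG at 45, stop TAA at 63 → 21 nt.
Longest: frame -3, positions 45–65, 21 nt = 7 codons = 6 aa. → 21 nucleotides.

21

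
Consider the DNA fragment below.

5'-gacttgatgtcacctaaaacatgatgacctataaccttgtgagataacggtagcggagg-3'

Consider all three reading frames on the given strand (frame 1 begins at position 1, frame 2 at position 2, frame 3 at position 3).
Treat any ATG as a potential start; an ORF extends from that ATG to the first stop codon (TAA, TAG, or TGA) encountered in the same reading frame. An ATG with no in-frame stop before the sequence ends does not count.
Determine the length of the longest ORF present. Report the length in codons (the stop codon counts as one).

9

Frame 1: GAC TTG ATG TCA CCT AAA ACA TGA TGA CCT ATA ACC TTG TGA GAT AAC GGT AGC GGA — ATG at 7, stop TGA at 22 → 18 nt.
Frame 2: ACT TGA TGT CAC CTA AAA CAT GAT GAC CTA TAA CCT TGT GAG ATA ACG GTA GCG GAG — no ATG→stop ORF.
Frame 3: CTT GAT GTC ACC TAA AAC ATG ATG ACC TAT AAC CTT GTG AGA TAA CGG TAG CGG AGG — ATG at 21, stop TAA at 45 → 27 nt; ATG at 24, stop TAA at 45 → 24 nt.
Longest: frame 3, positions 21–47, 27 nt = 9 codons = 8 aa. → 9 codons.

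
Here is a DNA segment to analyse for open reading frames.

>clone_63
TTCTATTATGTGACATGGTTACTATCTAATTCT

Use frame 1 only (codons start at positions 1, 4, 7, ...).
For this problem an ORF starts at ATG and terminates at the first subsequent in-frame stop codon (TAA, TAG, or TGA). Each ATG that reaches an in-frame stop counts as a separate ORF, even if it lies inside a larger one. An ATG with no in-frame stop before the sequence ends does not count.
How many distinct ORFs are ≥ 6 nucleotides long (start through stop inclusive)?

Frame 1: TTC TAT TAT GTG ACA TGG TTA CTA TCT AAT TCT — no ATG→stop ORF.
No ORF reaches 6 nucleotides. Count = 0.

0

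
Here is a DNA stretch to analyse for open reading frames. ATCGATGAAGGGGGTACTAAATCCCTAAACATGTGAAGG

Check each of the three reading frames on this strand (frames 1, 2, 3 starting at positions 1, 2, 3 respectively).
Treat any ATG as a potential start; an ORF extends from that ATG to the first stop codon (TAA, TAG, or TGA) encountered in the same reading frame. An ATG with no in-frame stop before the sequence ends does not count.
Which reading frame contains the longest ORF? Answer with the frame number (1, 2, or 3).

2

Frame 1: ATC GAT GAA GGG GGT ACT AAA TCC CTA AAC ATG TGA AGG — ATG at 31, stop TGA at 34 → 6 nt.
Frame 2: TCG ATG AAG GGG GTA CTA AAT CCC TAA ACA TGT GAA — ATG at 5, stop TAA at 26 → 24 nt.
Frame 3: CGA TGA AGG GGG TAC TAA ATC CCT AAA CAT GTG AAG — no ATG→stop ORF.
Longest ORF is 24 nt in frame 2 (positions 5–28).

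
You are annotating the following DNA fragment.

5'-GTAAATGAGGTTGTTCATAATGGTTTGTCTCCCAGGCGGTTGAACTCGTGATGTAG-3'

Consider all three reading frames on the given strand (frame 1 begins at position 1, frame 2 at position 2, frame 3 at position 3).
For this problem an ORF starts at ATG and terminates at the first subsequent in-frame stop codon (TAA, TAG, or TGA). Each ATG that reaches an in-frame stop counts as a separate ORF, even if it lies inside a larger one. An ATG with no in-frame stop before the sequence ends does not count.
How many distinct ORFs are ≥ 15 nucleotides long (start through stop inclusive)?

2

Frame 1: GTA AAT GAG GTT GTT CAT AAT GGT TTG TCT CCC AGG CGG TTG AAC TCG TGA TGT — no ATG→stop ORF.
Frame 2: TAA ATG AGG TTG TTC ATA ATG GTT TGT CTC CCA GGC GGT TGA ACT CGT GAT GTA — ATG at 5, stop TGA at 41 → 39 nt; ATG at 20, stop TGA at 41 → 24 nt.
Frame 3: AAA TGA GGT TGT TCA TAA TGG TTT GTC TCC CAG GCG GTT GAA CTC GTG ATG TAG — ATG at 51, stop TAG at 54 → 6 nt.
ORFs ≥ 15 nucleotides: frame 2 5–43 (39 nucleotides), frame 2 20–43 (24 nucleotides). Count = 2.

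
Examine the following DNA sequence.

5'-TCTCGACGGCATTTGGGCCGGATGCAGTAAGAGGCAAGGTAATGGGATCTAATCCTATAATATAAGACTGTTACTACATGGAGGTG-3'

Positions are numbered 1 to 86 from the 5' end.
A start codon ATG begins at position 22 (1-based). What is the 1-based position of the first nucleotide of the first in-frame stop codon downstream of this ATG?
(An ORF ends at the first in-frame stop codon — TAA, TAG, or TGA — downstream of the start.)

28

Codons from position 22: ATG (22–24), CAG (25–27), TAA (28–30).
TAA is a stop codon; it begins at position 28.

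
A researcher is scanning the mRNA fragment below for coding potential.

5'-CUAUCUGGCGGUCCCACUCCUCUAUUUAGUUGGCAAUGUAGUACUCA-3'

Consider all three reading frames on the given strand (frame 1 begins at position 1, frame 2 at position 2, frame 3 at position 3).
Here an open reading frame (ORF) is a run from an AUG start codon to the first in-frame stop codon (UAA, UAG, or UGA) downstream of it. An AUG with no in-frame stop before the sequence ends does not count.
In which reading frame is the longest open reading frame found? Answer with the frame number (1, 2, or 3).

Frame 1: CUA UCU GGC GGU CCC ACU CCU CUA UUU AGU UGG CAA UGU AGU ACU — no AUG→stop ORF.
Frame 2: UAU CUG GCG GUC CCA CUC CUC UAU UUA GUU GGC AAU GUA GUA CUC — no AUG→stop ORF.
Frame 3: AUC UGG CGG UCC CAC UCC UCU AUU UAG UUG GCA AUG UAG UAC UCA — AUG at 36, stop UAG at 39 → 6 nt.
Longest ORF is 6 nt in frame 3 (positions 36–41).

3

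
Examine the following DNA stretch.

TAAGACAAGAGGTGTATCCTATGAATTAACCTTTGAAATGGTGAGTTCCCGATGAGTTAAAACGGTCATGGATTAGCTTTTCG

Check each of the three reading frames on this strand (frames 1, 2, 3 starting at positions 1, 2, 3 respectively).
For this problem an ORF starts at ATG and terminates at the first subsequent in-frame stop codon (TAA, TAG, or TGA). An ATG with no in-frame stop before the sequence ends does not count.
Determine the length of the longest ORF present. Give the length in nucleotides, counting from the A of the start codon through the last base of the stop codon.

Frame 1: TAA GAC AAG AGG TGT ATC CTA TGA ATT AAC CTT TGA AAT GGT GAG TTC CCG ATG AGT TAA AAC GGT CAT GGA TTA GCT TTT — ATG at 52, stop TAA at 58 → 9 nt.
Frame 2: AAG ACA AGA GGT GTA TCC TAT GAA TTA ACC TTT GAA ATG GTG AGT TCC CGA TGA GTT AAA ACG GTC ATG GAT TAG CTT TTC — ATG at 38, stop TGA at 53 → 18 nt; ATG at 68, stop TAG at 74 → 9 nt.
Frame 3: AGA CAA GAG GTG TAT CCT ATG AAT TAA CCT TTG AAA TGG TGA GTT CCC GAT GAG TTA AAA CGG TCA TGG ATT AGC TTT TCG — ATG at 21, stop TAA at 27 → 9 nt.
Longest: frame 2, positions 38–55, 18 nt = 6 codons = 5 aa. → 18 nucleotides.

18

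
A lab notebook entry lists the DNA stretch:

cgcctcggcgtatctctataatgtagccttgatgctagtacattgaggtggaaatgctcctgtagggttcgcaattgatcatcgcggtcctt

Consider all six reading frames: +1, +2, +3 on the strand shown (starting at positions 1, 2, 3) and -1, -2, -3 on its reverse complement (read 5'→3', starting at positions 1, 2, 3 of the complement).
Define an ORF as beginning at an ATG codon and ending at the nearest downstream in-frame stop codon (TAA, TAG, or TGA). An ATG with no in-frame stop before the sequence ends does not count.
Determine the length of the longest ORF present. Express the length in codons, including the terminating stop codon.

16

Reverse complement (5'→3'): AAGGACCGCGATGATCAATTGCGAACCCTACAGGAGCATTTCCACCTCAATGTACTAGCATCAAGGCTACATTATAGAGATACGCCGAGGCG
Frame +1: CGC CTC GGC GTA TCT CTA TAA TGT AGC CTT GAT GCT AGT ACA TTG AGG TGG AAA TGC TCC TGT AGG GTT CGC AAT TGA TCA TCG CGG TCC — no ATG→stop ORF.
Frame +2: GCC TCG GCG TAT CTC TAT AAT GTA GCC TTG ATG CTA GTA CAT TGA GGT GGA AAT GCT CCT GTA GGG TTC GCA ATT GAT CAT CGC GGT CCT — ATG at 32, stop TGA at 44 → 15 nt.
Frame +3: CCT CGG CGT ATC TCT ATA ATG TAG CCT TGA TGC TAG TAC ATT GAG GTG GAA ATG CTC CTG TAG GGT TCG CAA TTG ATC ATC GCG GTC CTT — ATG at 21, stop TAG at 24 → 6 nt; ATG at 54, stop TAG at 63 → 12 nt.
Frame -1: AAG GAC CGC GAT GAT CAA TTG CGA ACC CTA CAG GAG CAT TTC CAC CTC AAT GTA CTA GCA TCA AGG CTA CAT TAT AGA GAT ACG CCG AGG — no ATG→stop ORF.
Frame -2: AGG ACC GCG ATG ATC AAT TGC GAA CCC TAC AGG AGC ATT TCC ACC TCA ATG TAC TAG CAT CAA GGC TAC ATT ATA GAG ATA CGC CGA GGC — ATG at 11, stop TAG at 56 → 48 nt; ATG at 50, stop TAG at 56 → 9 nt.
Frame -3: GGA CCG CGA TGA TCA ATT GCG AAC CCT ACA GGA GCA TTT CCA CCT CAA TGT ACT AGC ATC AAG GCT ACA TTA TAG AGA TAC GCC GAG GCG — no ATG→stop ORF.
Longest: frame -2, positions 11–58, 48 nt = 16 codons = 15 aa. → 16 codons.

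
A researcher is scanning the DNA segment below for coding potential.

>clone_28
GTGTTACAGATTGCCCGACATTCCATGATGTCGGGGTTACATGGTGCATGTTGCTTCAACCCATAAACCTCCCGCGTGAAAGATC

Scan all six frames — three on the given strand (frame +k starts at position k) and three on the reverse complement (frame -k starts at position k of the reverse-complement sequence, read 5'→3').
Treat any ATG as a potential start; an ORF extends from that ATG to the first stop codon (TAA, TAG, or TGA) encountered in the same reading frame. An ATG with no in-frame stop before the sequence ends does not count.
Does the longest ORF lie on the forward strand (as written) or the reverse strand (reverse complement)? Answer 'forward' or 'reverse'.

Reverse complement (5'→3'): GATCTTTCACGCGGGAGGTTTATGGGTTGAAGCAACATGCACCATGTAACCCCGACATCATGGAATGTCGGGCAATCTGTAACAC
Frame +1: GTG TTA CAG ATT GCC CGA CAT TCC ATG ATG TCG GGG TTA CAT GGT GCA TGT TGC TTC AAC CCA TAA ACC TCC CGC GTG AAA GAT — ATG at 25, stop TAA at 64 → 42 nt; ATG at 28, stop TAA at 64 → 39 nt.
Frame +2: TGT TAC AGA TTG CCC GAC ATT CCA TGA TGT CGG GGT TAC ATG GTG CAT GTT GCT TCA ACC CAT AAA CCT CCC GCG TGA AAG ATC — ATG at 41, stop TGA at 77 → 39 nt.
Frame +3: GTT ACA GAT TGC CCG ACA TTC CAT GAT GTC GGG GTT ACA TGG TGC ATG TTG CTT CAA CCC ATA AAC CTC CCG CGT GAA AGA — no ATG→stop ORF.
Frame -1: GAT CTT TCA CGC GGG AGG TTT ATG GGT TGA AGC AAC ATG CAC CAT GTA ACC CCG ACA TCA TGG AAT GTC GGG CAA TCT GTA ACA — ATG at 22, stop TGA at 28 → 9 nt.
Frame -2: ATC TTT CAC GCG GGA GGT TTA TGG GTT GAA GCA ACA TGC ACC ATG TAA CCC CGA CAT CAT GGA ATG TCG GGC AAT CTG TAA CAC — ATG at 44, stop TAA at 47 → 6 nt; ATG at 65, stop TAA at 80 → 18 nt.
Frame -3: TCT TTC ACG CGG GAG GTT TAT GGG TTG AAG CAA CAT GCA CCA TGT AAC CCC GAC ATC ATG GAA TGT CGG GCA ATC TGT AAC — no ATG→stop ORF.
Forward-strand max 42 nt; reverse-strand max 18 nt. The forward strand has the longer ORF.

forward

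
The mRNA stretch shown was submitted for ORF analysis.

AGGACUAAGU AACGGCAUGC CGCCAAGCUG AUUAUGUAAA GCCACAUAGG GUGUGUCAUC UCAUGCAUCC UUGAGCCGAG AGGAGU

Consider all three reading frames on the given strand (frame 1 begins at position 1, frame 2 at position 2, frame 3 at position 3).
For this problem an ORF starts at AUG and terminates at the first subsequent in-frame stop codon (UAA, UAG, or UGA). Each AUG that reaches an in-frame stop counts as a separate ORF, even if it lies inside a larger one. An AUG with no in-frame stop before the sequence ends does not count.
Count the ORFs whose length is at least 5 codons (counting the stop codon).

1

Frame 1: AGG ACU AAG UAA CGG CAU GCC GCC AAG CUG AUU AUG UAA AGC CAC AUA GGG UGU GUC AUC UCA UGC AUC CUU GAG CCG AGA GGA — AUG at 34, stop UAA at 37 → 6 nt.
Frame 2: GGA CUA AGU AAC GGC AUG CCG CCA AGC UGA UUA UGU AAA GCC ACA UAG GGU GUG UCA UCU CAU GCA UCC UUG AGC CGA GAG GAG — AUG at 17, stop UGA at 29 → 15 nt.
Frame 3: GAC UAA GUA ACG GCA UGC CGC CAA GCU GAU UAU GUA AAG CCA CAU AGG GUG UGU CAU CUC AUG CAU CCU UGA GCC GAG AGG AGU — AUG at 63, stop UGA at 72 → 12 nt.
ORFs ≥ 5 codons: frame 2 17–31 (5 codons). Count = 1.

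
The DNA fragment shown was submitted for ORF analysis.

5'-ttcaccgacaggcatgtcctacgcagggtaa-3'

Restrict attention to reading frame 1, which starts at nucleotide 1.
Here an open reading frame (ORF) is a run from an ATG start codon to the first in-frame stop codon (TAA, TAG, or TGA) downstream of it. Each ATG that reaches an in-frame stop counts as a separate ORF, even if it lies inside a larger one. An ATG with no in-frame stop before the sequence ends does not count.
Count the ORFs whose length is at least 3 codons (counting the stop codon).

0

Frame 1: TTC ACC GAC AGG CAT GTC CTA CGC AGG GTA — no ATG→stop ORF.
No ORF reaches 3 codons. Count = 0.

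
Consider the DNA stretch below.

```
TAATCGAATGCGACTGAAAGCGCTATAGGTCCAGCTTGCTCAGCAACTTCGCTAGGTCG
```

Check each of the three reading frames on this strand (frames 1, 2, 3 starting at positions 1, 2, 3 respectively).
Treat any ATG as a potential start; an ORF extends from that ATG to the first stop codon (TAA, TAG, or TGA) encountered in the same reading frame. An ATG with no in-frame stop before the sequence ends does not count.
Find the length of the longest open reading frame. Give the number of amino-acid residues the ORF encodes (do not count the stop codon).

Frame 1: TAA TCG AAT GCG ACT GAA AGC GCT ATA GGT CCA GCT TGC TCA GCA ACT TCG CTA GGT — no ATG→stop ORF.
Frame 2: AAT CGA ATG CGA CTG AAA GCG CTA TAG GTC CAG CTT GCT CAG CAA CTT CGC TAG GTC — ATG at 8, stop TAG at 26 → 21 nt.
Frame 3: ATC GAA TGC GAC TGA AAG CGC TAT AGG TCC AGC TTG CTC AGC AAC TTC GCT AGG TCG — no ATG→stop ORF.
Longest: frame 2, positions 8–28, 21 nt = 7 codons = 6 aa. → 6 amino acids.

6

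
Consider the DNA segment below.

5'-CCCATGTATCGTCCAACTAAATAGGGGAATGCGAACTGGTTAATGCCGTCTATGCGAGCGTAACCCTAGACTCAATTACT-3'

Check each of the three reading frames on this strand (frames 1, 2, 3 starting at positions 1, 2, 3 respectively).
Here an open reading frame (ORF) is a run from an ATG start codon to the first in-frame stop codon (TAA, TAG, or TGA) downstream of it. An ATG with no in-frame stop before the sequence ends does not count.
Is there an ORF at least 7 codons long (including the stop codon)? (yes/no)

yes

Frame 1: CCC ATG TAT CGT CCA ACT AAA TAG GGG AAT GCG AAC TGG TTA ATG CCG TCT ATG CGA GCG TAA CCC TAG ACT CAA TTA — ATG at 4, stop TAG at 22 → 21 nt; ATG at 43, stop TAA at 61 → 21 nt; ATG at 52, stop TAA at 61 → 12 nt.
Frame 2: CCA TGT ATC GTC CAA CTA AAT AGG GGA ATG CGA ACT GGT TAA TGC CGT CTA TGC GAG CGT AAC CCT AGA CTC AAT TAC — ATG at 29, stop TAA at 41 → 15 nt.
Frame 3: CAT GTA TCG TCC AAC TAA ATA GGG GAA TGC GAA CTG GTT AAT GCC GTC TAT GCG AGC GTA ACC CTA GAC TCA ATT ACT — no ATG→stop ORF.
Frame 1 has an ORF of 7 codons (positions 4–24) ≥ 7, so yes.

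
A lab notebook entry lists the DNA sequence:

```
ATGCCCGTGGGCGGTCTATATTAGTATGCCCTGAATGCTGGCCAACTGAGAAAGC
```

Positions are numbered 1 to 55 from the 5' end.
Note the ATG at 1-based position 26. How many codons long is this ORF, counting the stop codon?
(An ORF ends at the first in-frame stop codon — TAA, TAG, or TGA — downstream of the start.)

Codons from position 26: ATG (26–28), CCC (29–31), TGA (32–34).
TGA is the first in-frame stop; that's 3 codons including the stop.

3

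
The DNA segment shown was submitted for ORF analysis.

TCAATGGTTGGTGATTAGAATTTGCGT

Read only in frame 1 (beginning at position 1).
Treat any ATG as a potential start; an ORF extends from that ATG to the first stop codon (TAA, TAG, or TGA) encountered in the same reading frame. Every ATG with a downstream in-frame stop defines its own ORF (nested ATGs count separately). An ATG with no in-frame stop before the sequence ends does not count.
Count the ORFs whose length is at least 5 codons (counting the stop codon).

1

Frame 1: TCA ATG GTT GGT GAT TAG AAT TTG CGT — ATG at 4, stop TAG at 16 → 15 nt.
ORFs ≥ 5 codons: frame 1 4–18 (5 codons). Count = 1.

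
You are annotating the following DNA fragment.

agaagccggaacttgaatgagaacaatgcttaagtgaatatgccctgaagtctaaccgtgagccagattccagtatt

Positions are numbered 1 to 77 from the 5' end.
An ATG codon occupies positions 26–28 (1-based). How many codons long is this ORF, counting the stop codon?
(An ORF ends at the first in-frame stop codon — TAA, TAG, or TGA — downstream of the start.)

Codons from position 26: ATG (26–28), CTT (29–31), AAG (32–34), TGA (35–37).
TGA is the first in-frame stop; that's 4 codons including the stop.

4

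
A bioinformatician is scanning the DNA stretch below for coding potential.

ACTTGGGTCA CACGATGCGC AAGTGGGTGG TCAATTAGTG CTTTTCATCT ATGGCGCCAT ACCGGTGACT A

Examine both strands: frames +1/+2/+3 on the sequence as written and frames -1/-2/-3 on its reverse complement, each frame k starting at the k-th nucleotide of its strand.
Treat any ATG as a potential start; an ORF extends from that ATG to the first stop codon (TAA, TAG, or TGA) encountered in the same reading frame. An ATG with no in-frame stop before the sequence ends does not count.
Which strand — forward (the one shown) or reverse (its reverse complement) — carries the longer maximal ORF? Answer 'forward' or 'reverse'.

Reverse complement (5'→3'): TAGTCACCGGTATGGCGCCATAGATGAAAAGCACTAATTGACCACCCACTTGCGCATCGTGTGACCCAAGT
Frame +1: ACT TGG GTC ACA CGA TGC GCA AGT GGG TGG TCA ATT AGT GCT TTT CAT CTA TGG CGC CAT ACC GGT GAC — no ATG→stop ORF.
Frame +2: CTT GGG TCA CAC GAT GCG CAA GTG GGT GGT CAA TTA GTG CTT TTC ATC TAT GGC GCC ATA CCG GTG ACT — no ATG→stop ORF.
Frame +3: TTG GGT CAC ACG ATG CGC AAG TGG GTG GTC AAT TAG TGC TTT TCA TCT ATG GCG CCA TAC CGG TGA CTA — ATG at 15, stop TAG at 36 → 24 nt; ATG at 51, stop TGA at 66 → 18 nt.
Frame -1: TAG TCA CCG GTA TGG CGC CAT AGA TGA AAA GCA CTA ATT GAC CAC CCA CTT GCG CAT CGT GTG ACC CAA — no ATG→stop ORF.
Frame -2: AGT CAC CGG TAT GGC GCC ATA GAT GAA AAG CAC TAA TTG ACC ACC CAC TTG CGC ATC GTG TGA CCC AAG — no ATG→stop ORF.
Frame -3: GTC ACC GGT ATG GCG CCA TAG ATG AAA AGC ACT AAT TGA CCA CCC ACT TGC GCA TCG TGT GAC CCA AGT — ATG at 12, stop TAG at 21 → 12 nt; ATG at 24, stop TGA at 39 → 18 nt.
Forward-strand max 24 nt; reverse-strand max 18 nt. The forward strand has the longer ORF.

forward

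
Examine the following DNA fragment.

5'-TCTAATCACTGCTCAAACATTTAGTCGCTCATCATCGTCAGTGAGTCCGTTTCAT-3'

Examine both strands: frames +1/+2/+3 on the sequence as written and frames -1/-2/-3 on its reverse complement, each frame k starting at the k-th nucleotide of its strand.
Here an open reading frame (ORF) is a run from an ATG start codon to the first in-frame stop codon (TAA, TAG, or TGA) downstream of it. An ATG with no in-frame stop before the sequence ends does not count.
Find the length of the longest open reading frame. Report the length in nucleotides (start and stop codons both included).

Reverse complement (5'→3'): ATGAAACGGACTCACTGACGATGATGAGCGACTAAATGTTTGAGCAGTGATTAGA
Frame +1: TCT AAT CAC TGC TCA AAC ATT TAG TCG CTC ATC ATC GTC AGT GAG TCC GTT TCA — no ATG→stop ORF.
Frame +2: CTA ATC ACT GCT CAA ACA TTT AGT CGC TCA TCA TCG TCA GTG AGT CCG TTT CAT — no ATG→stop ORF.
Frame +3: TAA TCA CTG CTC AAA CAT TTA GTC GCT CAT CAT CGT CAG TGA GTC CGT TTC — no ATG→stop ORF.
Frame -1: ATG AAA CGG ACT CAC TGA CGA TGA TGA GCG ACT AAA TGT TTG AGC AGT GAT TAG — ATG at 1, stop TGA at 16 → 18 nt.
Frame -2: TGA AAC GGA CTC ACT GAC GAT GAT GAG CGA CTA AAT GTT TGA GCA GTG ATT AGA — no ATG→stop ORF.
Frame -3: GAA ACG GAC TCA CTG ACG ATG ATG AGC GAC TAA ATG TTT GAG CAG TGA TTA — ATG at 21, stop TAA at 33 → 15 nt; ATG at 24, stop TAA at 33 → 12 nt; ATG at 36, stop TGA at 48 → 15 nt.
Longest: frame -1, positions 1–18, 18 nt = 6 codons = 5 aa. → 18 nucleotides.

18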